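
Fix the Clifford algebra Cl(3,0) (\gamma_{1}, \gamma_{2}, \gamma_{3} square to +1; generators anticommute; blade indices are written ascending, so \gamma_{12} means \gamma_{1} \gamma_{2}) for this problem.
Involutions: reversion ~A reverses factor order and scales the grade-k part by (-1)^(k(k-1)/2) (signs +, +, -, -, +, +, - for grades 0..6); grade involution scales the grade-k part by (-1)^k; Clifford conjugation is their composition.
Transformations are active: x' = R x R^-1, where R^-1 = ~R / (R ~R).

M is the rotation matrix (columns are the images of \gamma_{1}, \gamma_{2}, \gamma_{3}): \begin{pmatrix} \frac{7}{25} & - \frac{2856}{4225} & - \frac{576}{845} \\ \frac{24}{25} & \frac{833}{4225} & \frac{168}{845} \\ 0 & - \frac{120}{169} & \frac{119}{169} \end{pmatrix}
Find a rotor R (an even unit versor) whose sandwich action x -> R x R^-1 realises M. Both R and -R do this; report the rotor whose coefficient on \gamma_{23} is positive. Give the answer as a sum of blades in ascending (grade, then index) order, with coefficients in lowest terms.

Method: write R = a + b12*\gamma_{12} + b13*\gamma_{13} + b23*\gamma_{23} with a^2 + b12^2 + b13^2 + b23^2 = 1 (so R^-1 = ~R). Expanding the columns R e_j ~R gives tr M = 4a^2 - 1 and, from the antisymmetric part, M21 - M12 = -4a*b12, M13 - M31 = 4a*b13, M32 - M23 = -4a*b23.
Here tr M = \frac{4991}{4225}, so a^2 = (1 + tr M)/4 = \frac{2304}{4225} and a = ±\frac{48}{65}. Taking a = \frac{48}{65}: M21 - M12 = \frac{6912}{4225}, M13 - M31 = -\frac{576}{845}, M32 - M23 = -\frac{768}{845}, giving b12 = -\frac{36}{65}, b13 = -\frac{3}{13}, b23 = \frac{4}{13}, i.e. R = \frac{48}{65} - \frac{36}{65} \gamma_{12} - \frac{3}{13} \gamma_{13} + \frac{4}{13} \gamma_{23}.
Its \gamma_{23} coefficient is already positive.
Answer: \frac{48}{65} - \frac{36}{65} \gamma_{12} - \frac{3}{13} \gamma_{13} + \frac{4}{13} \gamma_{23}. Why the constraint matters: R and -R act identically through the sandwich — M has trace \frac{4991}{4225} either way — so only the sign condition on \gamma_{23} picks one of the two preimages.


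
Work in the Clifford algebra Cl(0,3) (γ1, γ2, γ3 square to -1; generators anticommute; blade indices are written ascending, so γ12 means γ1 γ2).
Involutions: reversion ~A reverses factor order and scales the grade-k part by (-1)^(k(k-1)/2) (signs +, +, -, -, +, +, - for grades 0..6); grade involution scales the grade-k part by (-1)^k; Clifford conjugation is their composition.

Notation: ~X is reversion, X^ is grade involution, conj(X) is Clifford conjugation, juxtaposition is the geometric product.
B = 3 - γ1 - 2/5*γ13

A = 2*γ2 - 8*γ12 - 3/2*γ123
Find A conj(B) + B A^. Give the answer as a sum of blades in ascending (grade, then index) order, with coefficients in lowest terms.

first term: -13/5*γ2 - 26*γ12 - 17/10*γ23 - 53/10*γ123
second term: -73/5*γ2 - 22*γ12 - 17/10*γ23 + 37/10*γ123
Answer: -86/5*γ2 - 48*γ12 - 17/5*γ23 - 8/5*γ123


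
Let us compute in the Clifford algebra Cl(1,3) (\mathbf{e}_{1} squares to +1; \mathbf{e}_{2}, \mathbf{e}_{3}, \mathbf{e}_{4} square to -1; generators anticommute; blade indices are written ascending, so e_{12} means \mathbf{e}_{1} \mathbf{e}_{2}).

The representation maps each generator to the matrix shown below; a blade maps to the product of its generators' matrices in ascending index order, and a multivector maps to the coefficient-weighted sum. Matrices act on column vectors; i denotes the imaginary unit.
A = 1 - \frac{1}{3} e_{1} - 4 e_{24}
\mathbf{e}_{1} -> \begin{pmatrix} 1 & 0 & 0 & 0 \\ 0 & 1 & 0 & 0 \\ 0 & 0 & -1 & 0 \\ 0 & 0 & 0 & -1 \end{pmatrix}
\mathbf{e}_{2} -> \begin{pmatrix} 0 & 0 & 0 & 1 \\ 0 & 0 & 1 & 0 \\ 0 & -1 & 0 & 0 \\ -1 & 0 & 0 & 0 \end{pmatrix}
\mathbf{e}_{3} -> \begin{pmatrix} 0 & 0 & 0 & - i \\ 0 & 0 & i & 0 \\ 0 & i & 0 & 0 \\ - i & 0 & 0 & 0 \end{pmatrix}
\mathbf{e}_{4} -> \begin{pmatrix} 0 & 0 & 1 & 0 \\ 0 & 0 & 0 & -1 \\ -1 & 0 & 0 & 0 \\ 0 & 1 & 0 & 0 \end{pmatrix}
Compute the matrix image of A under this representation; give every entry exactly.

Bivector images (products of the table entries): rho(e_{24}) = rho(\mathbf{e}_{2})rho(\mathbf{e}_{4}) = \begin{pmatrix} 0 & 1 & 0 & 0 \\ -1 & 0 & 0 & 0 \\ 0 & 0 & 0 & 1 \\ 0 & 0 & -1 & 0 \end{pmatrix}.
M = (1)*1 + (-\frac{1}{3})*rho(e_{1}) + (-4)*rho(e_{24}), summed entrywise (1 is the identity matrix):
Answer: \begin{pmatrix} \frac{2}{3} & -4 & 0 & 0 \\ 4 & \frac{2}{3} & 0 & 0 \\ 0 & 0 & \frac{4}{3} & -4 \\ 0 & 0 & 4 & \frac{4}{3} \end{pmatrix}


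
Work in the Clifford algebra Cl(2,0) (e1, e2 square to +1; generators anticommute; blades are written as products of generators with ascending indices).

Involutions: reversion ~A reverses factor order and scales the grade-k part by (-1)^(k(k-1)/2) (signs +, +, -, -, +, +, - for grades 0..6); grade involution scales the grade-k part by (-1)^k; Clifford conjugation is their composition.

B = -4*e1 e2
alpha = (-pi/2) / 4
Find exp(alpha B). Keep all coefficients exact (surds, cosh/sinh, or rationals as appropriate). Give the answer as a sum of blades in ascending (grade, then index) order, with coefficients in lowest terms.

B^2 = (-4)^2*(e1 e2)^2 = 16*(-1) = -16 (a basis 2-blade squares to minus the product of its generators' squares).
B^2 = -16 — B^2 < 0, so the exponential closes trigonometrically: l = 4, alpha*l = -pi/2, so exp(alpha B) = cos(-pi/2) + (sin(-pi/2)/4)*B = 0 + (-1/4)*B.
Answer: e1 e2


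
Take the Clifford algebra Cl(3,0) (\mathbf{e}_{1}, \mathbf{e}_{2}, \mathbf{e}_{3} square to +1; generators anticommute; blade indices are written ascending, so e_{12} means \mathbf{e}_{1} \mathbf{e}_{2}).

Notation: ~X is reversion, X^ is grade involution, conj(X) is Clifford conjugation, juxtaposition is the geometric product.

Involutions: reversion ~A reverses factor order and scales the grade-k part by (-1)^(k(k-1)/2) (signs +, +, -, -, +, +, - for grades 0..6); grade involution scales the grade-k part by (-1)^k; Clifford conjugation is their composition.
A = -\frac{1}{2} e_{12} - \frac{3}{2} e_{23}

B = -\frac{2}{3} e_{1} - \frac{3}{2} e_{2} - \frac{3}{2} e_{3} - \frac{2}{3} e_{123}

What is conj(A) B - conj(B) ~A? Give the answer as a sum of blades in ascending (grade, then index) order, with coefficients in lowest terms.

first term: \frac{1}{4} e_{1} - \frac{23}{12} e_{2} + \frac{31}{12} e_{3} - \frac{7}{4} e_{123}
second term: \frac{1}{4} e_{1} - \frac{23}{12} e_{2} + \frac{31}{12} e_{3} + \frac{7}{4} e_{123}
Answer: -\frac{7}{2} e_{123}


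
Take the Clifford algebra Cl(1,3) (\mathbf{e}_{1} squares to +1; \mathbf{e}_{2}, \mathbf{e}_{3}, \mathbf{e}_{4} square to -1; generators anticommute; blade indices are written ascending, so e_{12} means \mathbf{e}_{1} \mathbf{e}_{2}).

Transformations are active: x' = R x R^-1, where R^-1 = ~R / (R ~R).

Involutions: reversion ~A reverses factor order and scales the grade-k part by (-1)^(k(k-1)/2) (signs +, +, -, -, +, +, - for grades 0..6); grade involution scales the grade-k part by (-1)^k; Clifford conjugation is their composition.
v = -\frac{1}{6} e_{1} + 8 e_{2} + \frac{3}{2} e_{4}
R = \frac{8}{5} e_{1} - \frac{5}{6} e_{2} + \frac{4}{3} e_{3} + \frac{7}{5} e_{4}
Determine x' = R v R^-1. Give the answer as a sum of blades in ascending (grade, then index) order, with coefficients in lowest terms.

~R = \frac{8}{5} e_{1} - \frac{5}{6} e_{2} + \frac{4}{3} e_{3} + \frac{7}{5} e_{4}, and R ~R = -\frac{337}{180}, so R^-1 = ~R / (-\frac{337}{180}).
R v = \frac{43}{10} + \frac{2279}{180} e_{12} + \frac{2}{9} e_{13} + \frac{79}{30} e_{14} - \frac{32}{3} e_{23} - \frac{249}{20} e_{24} + 2 e_{34}
Answer: -\frac{72619}{10110} e_{1} - \frac{1406}{337} e_{2} - \frac{2064}{337} e_{3} - \frac{26727}{3370} e_{4}


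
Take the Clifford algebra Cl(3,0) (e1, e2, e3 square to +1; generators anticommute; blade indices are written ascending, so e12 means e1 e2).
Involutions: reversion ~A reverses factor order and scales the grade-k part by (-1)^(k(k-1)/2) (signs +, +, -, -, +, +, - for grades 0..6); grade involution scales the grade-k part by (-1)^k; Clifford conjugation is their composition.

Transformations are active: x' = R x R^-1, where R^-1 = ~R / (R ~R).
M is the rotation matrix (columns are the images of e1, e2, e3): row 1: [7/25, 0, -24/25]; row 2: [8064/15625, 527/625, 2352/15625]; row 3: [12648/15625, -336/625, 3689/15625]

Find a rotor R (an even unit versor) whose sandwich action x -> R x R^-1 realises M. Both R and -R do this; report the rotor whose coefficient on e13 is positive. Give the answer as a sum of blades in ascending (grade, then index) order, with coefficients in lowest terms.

Method: write R = a + b12*e12 + b13*e13 + b23*e23 with a^2 + b12^2 + b13^2 + b23^2 = 1 (so R^-1 = ~R). Expanding the columns R e_j ~R gives tr M = 4a^2 - 1 and, from the antisymmetric part, M21 - M12 = -4a*b12, M13 - M31 = 4a*b13, M32 - M23 = -4a*b23.
Here tr M = 21239/15625, so a^2 = (1 + tr M)/4 = 9216/15625 and a = ±96/125. Taking a = 96/125: M21 - M12 = 8064/15625, M13 - M31 = -27648/15625, M32 - M23 = -10752/15625, giving b12 = -21/125, b13 = -72/125, b23 = 28/125, i.e. R = 96/125 - 21/125*e12 - 72/125*e13 + 28/125*e23.
Its e13 coefficient is negative, so report the other preimage -R.
Answer: -96/125 + 21/125*e12 + 72/125*e13 - 28/125*e23. Why the constraint matters: R and -R act identically through the sandwich — M has trace 21239/15625 either way — so only the sign condition on e13 picks one of the two preimages.


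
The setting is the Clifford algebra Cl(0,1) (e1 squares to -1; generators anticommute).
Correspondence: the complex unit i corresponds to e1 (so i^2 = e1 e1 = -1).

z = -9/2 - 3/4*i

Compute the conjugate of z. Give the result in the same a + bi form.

In blades: z = -9/2 - 3/4*e1.
Conjugation here is Clifford conjugation: the scalar is fixed and the grade-1 and grade-2 blades all flip sign, giving -9/2 + 3/4*e1; translating back:
Answer: -9/2 + 3/4*i


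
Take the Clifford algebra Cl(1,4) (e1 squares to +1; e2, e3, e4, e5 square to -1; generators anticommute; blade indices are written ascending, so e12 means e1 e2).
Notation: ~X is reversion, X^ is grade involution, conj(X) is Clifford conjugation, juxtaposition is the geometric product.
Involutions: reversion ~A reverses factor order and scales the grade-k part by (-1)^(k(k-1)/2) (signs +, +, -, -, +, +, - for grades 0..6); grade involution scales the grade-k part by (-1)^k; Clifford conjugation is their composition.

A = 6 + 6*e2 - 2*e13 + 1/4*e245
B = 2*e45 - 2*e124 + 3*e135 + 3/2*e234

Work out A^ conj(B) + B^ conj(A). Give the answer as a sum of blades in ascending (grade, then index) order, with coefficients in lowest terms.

first term: -1/2*e2 - 6*e5 + 12*e14 + 1/2*e15 + 9*e34 + 3/8*e35 - 12*e45 - 15*e124 + 18*e135 + 13*e234 + 12*e245 - 3/4*e1234 + 18*e1235 + 4*e1345
second term: -1/2*e2 - 6*e5 - 12*e14 - 1/2*e15 - 9*e34 - 3/8*e35 + 12*e45 + 15*e124 - 18*e135 - 13*e234 - 12*e245 - 3/4*e1234 + 18*e1235 + 4*e1345
Answer: -e2 - 12*e5 - 3/2*e1234 + 36*e1235 + 8*e1345


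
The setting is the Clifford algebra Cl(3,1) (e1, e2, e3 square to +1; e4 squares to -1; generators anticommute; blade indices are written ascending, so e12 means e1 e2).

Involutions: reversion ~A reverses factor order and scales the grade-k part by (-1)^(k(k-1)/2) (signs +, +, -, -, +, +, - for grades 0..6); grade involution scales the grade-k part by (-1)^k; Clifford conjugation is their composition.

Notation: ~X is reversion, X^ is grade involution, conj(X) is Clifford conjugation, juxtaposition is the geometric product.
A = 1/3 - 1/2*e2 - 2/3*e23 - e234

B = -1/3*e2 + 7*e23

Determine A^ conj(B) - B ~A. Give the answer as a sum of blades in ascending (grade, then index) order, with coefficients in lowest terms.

first term: -9/2 + 1/9*e2 - 59/18*e3 + 7*e4 - 7/3*e23 + 1/3*e34
second term: -9/2 - 1/9*e2 + 59/18*e3 - 7*e4 + 7/3*e23 - 1/3*e34
Answer: 2/9*e2 - 59/9*e3 + 14*e4 - 14/3*e23 + 2/3*e34


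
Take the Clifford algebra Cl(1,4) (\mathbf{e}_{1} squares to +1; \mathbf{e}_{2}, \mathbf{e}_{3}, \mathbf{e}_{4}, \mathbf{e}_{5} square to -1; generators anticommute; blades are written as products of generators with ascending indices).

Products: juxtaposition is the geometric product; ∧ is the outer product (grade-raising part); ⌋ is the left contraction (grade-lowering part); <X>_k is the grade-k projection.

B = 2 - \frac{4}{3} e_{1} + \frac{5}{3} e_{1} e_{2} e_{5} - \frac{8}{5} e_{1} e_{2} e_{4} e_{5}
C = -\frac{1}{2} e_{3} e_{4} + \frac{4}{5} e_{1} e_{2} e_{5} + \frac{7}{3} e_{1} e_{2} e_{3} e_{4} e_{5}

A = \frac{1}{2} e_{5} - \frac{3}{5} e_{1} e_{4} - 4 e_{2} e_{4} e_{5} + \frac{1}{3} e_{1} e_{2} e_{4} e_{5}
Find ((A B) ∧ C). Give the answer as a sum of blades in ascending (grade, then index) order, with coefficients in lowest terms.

step 1: \frac{8}{15} - \frac{32}{5} e_{1} - \frac{61}{45} e_{4} + e_{5} - \frac{5}{6} e_{1} e_{2} + \frac{82}{15} e_{1} e_{4} + \frac{2}{3} e_{1} e_{5} - \frac{24}{25} e_{2} e_{5} - \frac{4}{5} e_{1} e_{2} e_{4} - \frac{77}{9} e_{2} e_{4} e_{5} - \frac{14}{3} e_{1} e_{2} e_{4} e_{5}
step 2: -\frac{4}{15} e_{3} e_{4} + \frac{32}{75} e_{1} e_{2} e_{5} + \frac{16}{5} e_{1} e_{3} e_{4} - \frac{1}{2} e_{3} e_{4} e_{5} + \frac{5}{12} e_{1} e_{2} e_{3} e_{4} - \frac{244}{225} e_{1} e_{2} e_{4} e_{5} - \frac{1}{3} e_{1} e_{3} e_{4} e_{5} + \frac{12}{25} e_{2} e_{3} e_{4} e_{5} + \frac{56}{45} e_{1} e_{2} e_{3} e_{4} e_{5}
Answer: -\frac{4}{15} e_{3} e_{4} + \frac{32}{75} e_{1} e_{2} e_{5} + \frac{16}{5} e_{1} e_{3} e_{4} - \frac{1}{2} e_{3} e_{4} e_{5} + \frac{5}{12} e_{1} e_{2} e_{3} e_{4} - \frac{244}{225} e_{1} e_{2} e_{4} e_{5} - \frac{1}{3} e_{1} e_{3} e_{4} e_{5} + \frac{12}{25} e_{2} e_{3} e_{4} e_{5} + \frac{56}{45} e_{1} e_{2} e_{3} e_{4} e_{5}


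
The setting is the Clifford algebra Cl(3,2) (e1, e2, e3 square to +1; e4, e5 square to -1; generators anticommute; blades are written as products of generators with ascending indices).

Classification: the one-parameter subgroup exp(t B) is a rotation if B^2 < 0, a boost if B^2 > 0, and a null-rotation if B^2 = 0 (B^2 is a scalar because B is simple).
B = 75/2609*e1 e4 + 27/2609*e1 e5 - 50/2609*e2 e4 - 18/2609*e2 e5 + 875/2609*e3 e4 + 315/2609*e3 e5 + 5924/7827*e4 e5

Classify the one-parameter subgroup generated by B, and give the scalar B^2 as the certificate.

B^2 term by term: the squares give (75/2609)^2*(e1 e4)^2 + (27/2609)^2*(e1 e5)^2 + (-50/2609)^2*(e2 e4)^2 + (-18/2609)^2*(e2 e5)^2 + (875/2609)^2*(e3 e4)^2 + (315/2609)^2*(e3 e5)^2 + (5924/7827)^2*(e4 e5)^2 = 5625/6806881*(+1) + 729/6806881*(+1) + 2500/6806881*(+1) + 324/6806881*(+1) + 765625/6806881*(+1) + 99225/6806881*(+1) + 35093776/61261929*(-1) = -4/9 (each basis 2-blade squares to minus the product of its generators' squares); cross terms between blades sharing an index anticommute and cancel; the commuting (index-disjoint) pairs give grade-4 terms 2*c*c'*(blade product), which cancel blade by blade — e1 e2 e4 e5: 2700/6806881 - 2700/6806881 = 0; e1 e3 e4 e5: -47250/6806881 + 47250/6806881 = 0; e2 e3 e4 e5: 31500/6806881 - 31500/6806881 = 0 — confirming B is simple. So B^2 = -4/9.
Answer: rotation, certificate B^2 = -4/9. Key observation: B^2 = -4/9 is a conjugation invariant, so its sign decides the class regardless of the surface form of B.


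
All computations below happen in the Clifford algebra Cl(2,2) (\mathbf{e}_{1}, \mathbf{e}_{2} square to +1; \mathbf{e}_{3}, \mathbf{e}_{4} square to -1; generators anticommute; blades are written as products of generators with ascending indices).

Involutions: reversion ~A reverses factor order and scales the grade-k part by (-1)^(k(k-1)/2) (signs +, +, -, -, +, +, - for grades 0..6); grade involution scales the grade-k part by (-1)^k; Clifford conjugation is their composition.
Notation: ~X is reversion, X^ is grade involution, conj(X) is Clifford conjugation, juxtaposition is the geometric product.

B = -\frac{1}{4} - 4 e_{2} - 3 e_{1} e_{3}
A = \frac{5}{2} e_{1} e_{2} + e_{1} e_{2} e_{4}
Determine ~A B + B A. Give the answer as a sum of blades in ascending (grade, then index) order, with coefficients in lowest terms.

first term: 10 e_{1} + \frac{5}{8} e_{1} e_{2} - 4 e_{1} e_{4} - \frac{15}{2} e_{2} e_{3} + \frac{1}{4} e_{1} e_{2} e_{4} - 3 e_{2} e_{3} e_{4}
second term: 10 e_{1} - \frac{5}{8} e_{1} e_{2} + 4 e_{1} e_{4} - \frac{15}{2} e_{2} e_{3} - \frac{1}{4} e_{1} e_{2} e_{4} - 3 e_{2} e_{3} e_{4}
Answer: 20 e_{1} - 15 e_{2} e_{3} - 6 e_{2} e_{3} e_{4}


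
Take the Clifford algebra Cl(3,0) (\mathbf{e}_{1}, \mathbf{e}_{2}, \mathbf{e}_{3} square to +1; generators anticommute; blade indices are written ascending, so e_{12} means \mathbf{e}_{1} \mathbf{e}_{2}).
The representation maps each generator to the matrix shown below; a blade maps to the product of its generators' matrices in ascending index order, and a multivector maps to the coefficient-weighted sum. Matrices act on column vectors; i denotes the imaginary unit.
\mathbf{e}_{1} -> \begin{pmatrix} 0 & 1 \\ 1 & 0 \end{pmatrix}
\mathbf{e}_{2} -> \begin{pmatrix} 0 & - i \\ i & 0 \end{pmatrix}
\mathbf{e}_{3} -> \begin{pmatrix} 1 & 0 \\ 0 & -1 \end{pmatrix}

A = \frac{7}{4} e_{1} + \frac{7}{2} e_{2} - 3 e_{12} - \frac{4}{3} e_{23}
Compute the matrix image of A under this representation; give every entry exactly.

Bivector images (products of the table entries): rho(e_{12}) = rho(\mathbf{e}_{1})rho(\mathbf{e}_{2}) = \begin{pmatrix} i & 0 \\ 0 & - i \end{pmatrix}; rho(e_{23}) = rho(\mathbf{e}_{2})rho(\mathbf{e}_{3}) = \begin{pmatrix} 0 & i \\ i & 0 \end{pmatrix}.
M = (\frac{7}{4})*rho(e_{1}) + (\frac{7}{2})*rho(e_{2}) + (-3)*rho(e_{12}) + (-\frac{4}{3})*rho(e_{23}), summed entrywise:
Answer: \begin{pmatrix} - 3 i & \frac{7}{4} - \frac{29 i}{6} \\ \frac{7}{4} + \frac{13 i}{6} & 3 i \end{pmatrix}


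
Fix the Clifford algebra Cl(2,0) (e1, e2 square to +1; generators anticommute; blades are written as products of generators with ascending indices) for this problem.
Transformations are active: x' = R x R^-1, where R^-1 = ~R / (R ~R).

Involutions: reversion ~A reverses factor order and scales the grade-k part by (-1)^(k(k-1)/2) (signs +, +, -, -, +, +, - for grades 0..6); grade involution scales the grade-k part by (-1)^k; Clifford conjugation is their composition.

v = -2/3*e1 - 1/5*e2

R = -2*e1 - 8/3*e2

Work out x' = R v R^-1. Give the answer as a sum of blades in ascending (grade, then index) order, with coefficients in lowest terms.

~R = -2*e1 - 8/3*e2, and R ~R = 100/9, so R^-1 = ~R / (100/9).
R v = 28/15 - 62/45*e1 e2
Answer: -2/375*e1 - 87/125*e2


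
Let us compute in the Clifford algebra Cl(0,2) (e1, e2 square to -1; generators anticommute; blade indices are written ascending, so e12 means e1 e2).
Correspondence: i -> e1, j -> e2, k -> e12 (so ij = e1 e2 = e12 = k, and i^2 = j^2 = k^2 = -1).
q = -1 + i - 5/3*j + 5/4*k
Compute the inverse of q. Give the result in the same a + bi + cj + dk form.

In blades: q = -1 + e1 - 5/3*e2 + 5/4*e12.
With qbar = -1 - e1 + 5/3*e2 - 5/4*e12 (scalar fixed, mapped units negated), q qbar = 913/144 (the sum of squared coefficients), so q^-1 = qbar / (913/144) = -144/913 - 144/913*e1 + 240/913*e2 - 180/913*e12; translating back:
Answer: -144/913 - 144/913*i + 240/913*j - 180/913*k


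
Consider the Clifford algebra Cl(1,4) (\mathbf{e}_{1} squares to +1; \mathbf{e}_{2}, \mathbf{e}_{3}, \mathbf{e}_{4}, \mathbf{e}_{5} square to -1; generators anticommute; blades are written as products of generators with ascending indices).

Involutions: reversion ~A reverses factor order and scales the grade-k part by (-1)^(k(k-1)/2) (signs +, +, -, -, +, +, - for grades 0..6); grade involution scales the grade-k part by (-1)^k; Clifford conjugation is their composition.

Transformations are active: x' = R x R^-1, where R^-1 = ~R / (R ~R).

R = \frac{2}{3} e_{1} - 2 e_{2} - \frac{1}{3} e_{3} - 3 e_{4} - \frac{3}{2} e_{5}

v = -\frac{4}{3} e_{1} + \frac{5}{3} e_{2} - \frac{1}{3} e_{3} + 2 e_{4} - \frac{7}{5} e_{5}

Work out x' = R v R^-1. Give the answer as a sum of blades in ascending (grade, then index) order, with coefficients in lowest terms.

~R = \frac{2}{3} e_{1} - 2 e_{2} - \frac{1}{3} e_{3} - 3 e_{4} - \frac{3}{2} e_{5}, and R ~R = -\frac{179}{12}, so R^-1 = ~R / (-\frac{179}{12}).
R v = \frac{187}{30} - \frac{14}{9} e_{1} e_{2} - \frac{2}{3} e_{1} e_{3} - \frac{8}{3} e_{1} e_{4} - \frac{44}{15} e_{1} e_{5} + \frac{11}{9} e_{2} e_{3} + e_{2} e_{4} + \frac{53}{10} e_{2} e_{5} - \frac{5}{3} e_{3} e_{4} - \frac{1}{30} e_{3} e_{5} + \frac{36}{5} e_{4} e_{5}
Answer: \frac{2084}{2685} e_{1} + \frac{13}{2685} e_{2} + \frac{1643}{2685} e_{3} + \frac{454}{895} e_{4} + \frac{475}{179} e_{5}


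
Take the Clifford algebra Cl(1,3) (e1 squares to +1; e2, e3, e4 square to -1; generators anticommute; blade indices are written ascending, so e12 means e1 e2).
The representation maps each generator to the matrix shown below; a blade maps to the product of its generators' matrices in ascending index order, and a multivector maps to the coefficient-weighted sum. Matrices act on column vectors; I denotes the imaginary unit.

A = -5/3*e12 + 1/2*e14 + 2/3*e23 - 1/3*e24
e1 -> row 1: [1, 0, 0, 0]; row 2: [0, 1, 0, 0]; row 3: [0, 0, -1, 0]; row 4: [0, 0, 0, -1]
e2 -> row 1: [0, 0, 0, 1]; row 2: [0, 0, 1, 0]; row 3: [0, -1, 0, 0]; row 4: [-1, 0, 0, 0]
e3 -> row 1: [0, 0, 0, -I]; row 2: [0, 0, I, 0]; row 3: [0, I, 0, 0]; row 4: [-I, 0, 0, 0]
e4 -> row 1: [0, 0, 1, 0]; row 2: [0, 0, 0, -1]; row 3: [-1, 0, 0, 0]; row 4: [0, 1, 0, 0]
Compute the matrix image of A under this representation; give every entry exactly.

Bivector images (products of the table entries): rho(e12) = rho(e1)rho(e2) = row 1: [0, 0, 0, 1]; row 2: [0, 0, 1, 0]; row 3: [0, 1, 0, 0]; row 4: [1, 0, 0, 0]; rho(e14) = rho(e1)rho(e4) = row 1: [0, 0, 1, 0]; row 2: [0, 0, 0, -1]; row 3: [1, 0, 0, 0]; row 4: [0, -1, 0, 0]; rho(e23) = rho(e2)rho(e3) = row 1: [-I, 0, 0, 0]; row 2: [0, I, 0, 0]; row 3: [0, 0, -I, 0]; row 4: [0, 0, 0, I]; rho(e24) = rho(e2)rho(e4) = row 1: [0, 1, 0, 0]; row 2: [-1, 0, 0, 0]; row 3: [0, 0, 0, 1]; row 4: [0, 0, -1, 0].
M = (-5/3)*rho(e12) + (1/2)*rho(e14) + (2/3)*rho(e23) + (-1/3)*rho(e24), summed entrywise:
Answer: row 1: [-2*I/3, -1/3, 1/2, -5/3]; row 2: [1/3, 2*I/3, -5/3, -1/2]; row 3: [1/2, -5/3, -2*I/3, -1/3]; row 4: [-5/3, -1/2, 1/3, 2*I/3]


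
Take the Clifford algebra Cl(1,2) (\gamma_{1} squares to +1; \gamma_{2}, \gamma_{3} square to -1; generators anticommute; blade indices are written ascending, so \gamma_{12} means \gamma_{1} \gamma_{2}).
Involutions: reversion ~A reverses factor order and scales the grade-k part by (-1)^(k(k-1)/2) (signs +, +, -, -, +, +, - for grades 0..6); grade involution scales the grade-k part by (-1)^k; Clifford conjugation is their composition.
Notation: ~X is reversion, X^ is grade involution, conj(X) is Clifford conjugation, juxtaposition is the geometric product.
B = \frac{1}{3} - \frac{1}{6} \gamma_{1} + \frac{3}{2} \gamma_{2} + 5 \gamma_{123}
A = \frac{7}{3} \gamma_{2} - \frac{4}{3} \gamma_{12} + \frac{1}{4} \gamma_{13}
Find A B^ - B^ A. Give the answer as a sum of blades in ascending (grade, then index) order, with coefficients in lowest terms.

first term: \frac{7}{2} - 2 \gamma_{1} + \frac{9}{4} \gamma_{2} + \frac{53}{8} \gamma_{3} - \frac{5}{6} \gamma_{12} - \frac{139}{12} \gamma_{13} + \frac{3}{8} \gamma_{123}
second term: \frac{7}{2} + 2 \gamma_{1} + \frac{65}{36} \gamma_{2} + \frac{161}{24} \gamma_{3} - \frac{1}{18} \gamma_{12} - \frac{139}{12} \gamma_{13} + \frac{3}{8} \gamma_{123}
Answer: -4 \gamma_{1} + \frac{4}{9} \gamma_{2} - \frac{1}{12} \gamma_{3} - \frac{7}{9} \gamma_{12}


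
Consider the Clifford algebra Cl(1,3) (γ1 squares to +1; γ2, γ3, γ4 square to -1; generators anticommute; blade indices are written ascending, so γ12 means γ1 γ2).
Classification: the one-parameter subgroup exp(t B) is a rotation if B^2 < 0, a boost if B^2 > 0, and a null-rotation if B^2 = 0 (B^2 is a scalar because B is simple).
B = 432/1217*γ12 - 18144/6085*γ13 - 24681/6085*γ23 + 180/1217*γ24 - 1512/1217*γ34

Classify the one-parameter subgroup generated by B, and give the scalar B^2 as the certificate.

B^2 term by term: the squares give (432/1217)^2*(γ12)^2 + (-18144/6085)^2*(γ13)^2 + (-24681/6085)^2*(γ23)^2 + (180/1217)^2*(γ24)^2 + (-1512/1217)^2*(γ34)^2 = 186624/1481089*(+1) + 329204736/37027225*(+1) + 609151761/37027225*(-1) + 32400/1481089*(-1) + 2286144/1481089*(-1) = -9 (each basis 2-blade squares to minus the product of its generators' squares); cross terms between blades sharing an index anticommute and cancel; the commuting (index-disjoint) pairs give grade-4 terms 2*c*c'*(blade product), which cancel blade by blade — γ1234: -1306368/1481089 + 1306368/1481089 = 0 — confirming B is simple. So B^2 = -9.
Answer: rotation, certificate B^2 = -9. Because -9 is invariant under every versor sandwich, the classification follows from its sign alone.


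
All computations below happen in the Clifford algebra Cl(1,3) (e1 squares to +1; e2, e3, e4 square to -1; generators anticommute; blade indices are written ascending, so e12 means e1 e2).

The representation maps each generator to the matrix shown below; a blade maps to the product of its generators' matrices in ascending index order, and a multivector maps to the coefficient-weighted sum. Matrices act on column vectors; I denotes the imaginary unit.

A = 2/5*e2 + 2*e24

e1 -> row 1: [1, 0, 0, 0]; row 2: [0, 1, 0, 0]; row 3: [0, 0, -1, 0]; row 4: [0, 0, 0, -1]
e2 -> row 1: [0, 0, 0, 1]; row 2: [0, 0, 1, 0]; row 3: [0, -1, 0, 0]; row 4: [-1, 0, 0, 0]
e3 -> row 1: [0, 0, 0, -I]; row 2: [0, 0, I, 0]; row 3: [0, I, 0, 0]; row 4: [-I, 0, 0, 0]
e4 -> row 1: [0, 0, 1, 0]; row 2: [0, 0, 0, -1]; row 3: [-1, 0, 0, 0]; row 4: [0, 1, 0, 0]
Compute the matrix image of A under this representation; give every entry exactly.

Bivector images (products of the table entries): rho(e24) = rho(e2)rho(e4) = row 1: [0, 1, 0, 0]; row 2: [-1, 0, 0, 0]; row 3: [0, 0, 0, 1]; row 4: [0, 0, -1, 0].
M = (2/5)*rho(e2) + (2)*rho(e24), summed entrywise:
Answer: row 1: [0, 2, 0, 2/5]; row 2: [-2, 0, 2/5, 0]; row 3: [0, -2/5, 0, 2]; row 4: [-2/5, 0, -2, 0]


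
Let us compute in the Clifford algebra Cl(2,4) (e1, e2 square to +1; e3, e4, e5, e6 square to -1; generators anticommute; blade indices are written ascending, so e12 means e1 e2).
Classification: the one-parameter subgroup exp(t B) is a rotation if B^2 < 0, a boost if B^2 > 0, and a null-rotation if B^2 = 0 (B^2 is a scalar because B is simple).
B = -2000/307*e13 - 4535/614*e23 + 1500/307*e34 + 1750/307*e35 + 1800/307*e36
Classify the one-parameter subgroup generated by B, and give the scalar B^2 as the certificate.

B^2 term by term: the squares give (-2000/307)^2*(e13)^2 + (-4535/614)^2*(e23)^2 + (1500/307)^2*(e34)^2 + (1750/307)^2*(e35)^2 + (1800/307)^2*(e36)^2 = 4000000/94249*(+1) + 20566225/376996*(+1) + 2250000/94249*(-1) + 3062500/94249*(-1) + 3240000/94249*(-1) = 25/4 (each basis 2-blade squares to minus the product of its generators' squares); cross terms between blades sharing an index anticommute and cancel. So B^2 = 25/4.
Answer: boost, certificate B^2 = 25/4. Why this suffices: the scalar 25/4 survives any versor conjugation, so its sign alone determines the class however B is presented.


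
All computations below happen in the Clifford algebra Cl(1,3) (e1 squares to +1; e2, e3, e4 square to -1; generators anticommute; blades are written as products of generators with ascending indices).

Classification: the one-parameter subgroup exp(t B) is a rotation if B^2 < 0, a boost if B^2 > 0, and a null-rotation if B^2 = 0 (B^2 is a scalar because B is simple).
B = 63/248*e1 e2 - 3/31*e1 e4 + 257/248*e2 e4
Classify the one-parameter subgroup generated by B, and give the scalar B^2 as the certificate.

B^2 term by term: the squares give (63/248)^2*(e1 e2)^2 + (-3/31)^2*(e1 e4)^2 + (257/248)^2*(e2 e4)^2 = 3969/61504*(+1) + 9/961*(+1) + 66049/61504*(-1) = -1 (each basis 2-blade squares to minus the product of its generators' squares); cross terms between blades sharing an index anticommute and cancel. So B^2 = -1.
Answer: rotation, certificate B^2 = -1. Check the certificate: B^2 = -1, and that sign is decisive whatever form B takes.


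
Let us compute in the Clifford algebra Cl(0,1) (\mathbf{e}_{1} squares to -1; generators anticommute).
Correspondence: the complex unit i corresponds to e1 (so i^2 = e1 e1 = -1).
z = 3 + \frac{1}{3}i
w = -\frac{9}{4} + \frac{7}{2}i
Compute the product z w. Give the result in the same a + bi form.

In blades: z = 3 + \frac{1}{3} e_{1}, w = -\frac{9}{4} + \frac{7}{2} e_{1}.
Distribute z over w term by term (generator squares from the signature, products reordered to ascending indices): (3)*w = -\frac{27}{4} + \frac{21}{2} e_{1}; (\frac{1}{3} e_{1})*w = -\frac{7}{6} - \frac{3}{4} e_{1}.
Sum: -\frac{95}{12} + \frac{39}{4} e_{1}; translating back through the correspondence:
Answer: -\frac{95}{12} + \frac{39}{4}i


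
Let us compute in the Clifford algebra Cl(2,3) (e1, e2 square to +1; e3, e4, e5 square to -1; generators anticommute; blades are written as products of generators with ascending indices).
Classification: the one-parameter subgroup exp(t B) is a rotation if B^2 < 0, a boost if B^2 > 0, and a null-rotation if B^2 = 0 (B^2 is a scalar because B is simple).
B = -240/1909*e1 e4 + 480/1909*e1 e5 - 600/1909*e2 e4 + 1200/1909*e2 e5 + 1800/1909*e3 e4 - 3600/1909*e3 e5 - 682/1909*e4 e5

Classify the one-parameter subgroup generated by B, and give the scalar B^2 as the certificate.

B^2 term by term: the squares give (-240/1909)^2*(e1 e4)^2 + (480/1909)^2*(e1 e5)^2 + (-600/1909)^2*(e2 e4)^2 + (1200/1909)^2*(e2 e5)^2 + (1800/1909)^2*(e3 e4)^2 + (-3600/1909)^2*(e3 e5)^2 + (-682/1909)^2*(e4 e5)^2 = 57600/3644281*(+1) + 230400/3644281*(+1) + 360000/3644281*(+1) + 1440000/3644281*(+1) + 3240000/3644281*(-1) + 12960000/3644281*(-1) + 465124/3644281*(-1) = -4 (each basis 2-blade squares to minus the product of its generators' squares); cross terms between blades sharing an index anticommute and cancel; the commuting (index-disjoint) pairs give grade-4 terms 2*c*c'*(blade product), which cancel blade by blade — e1 e2 e4 e5: 576000/3644281 - 576000/3644281 = 0; e1 e3 e4 e5: -1728000/3644281 + 1728000/3644281 = 0; e2 e3 e4 e5: -4320000/3644281 + 4320000/3644281 = 0 — confirming B is simple. So B^2 = -4.
Answer: rotation, certificate B^2 = -4. One invariant decides it: the square -4 survives every conjugation, and its sign is exactly the classification.


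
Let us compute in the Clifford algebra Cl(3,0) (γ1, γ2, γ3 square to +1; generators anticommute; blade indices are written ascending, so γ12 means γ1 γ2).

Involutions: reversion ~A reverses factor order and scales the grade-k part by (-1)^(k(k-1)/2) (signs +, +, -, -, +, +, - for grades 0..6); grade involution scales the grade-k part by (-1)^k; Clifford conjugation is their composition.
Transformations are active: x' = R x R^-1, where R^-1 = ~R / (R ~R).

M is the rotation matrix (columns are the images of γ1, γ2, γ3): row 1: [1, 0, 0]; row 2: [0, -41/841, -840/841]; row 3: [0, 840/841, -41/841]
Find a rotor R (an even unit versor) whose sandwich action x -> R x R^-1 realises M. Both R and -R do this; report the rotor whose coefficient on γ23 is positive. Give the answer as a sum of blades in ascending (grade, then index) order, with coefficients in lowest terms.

Method: write R = a + b12*γ12 + b13*γ13 + b23*γ23 with a^2 + b12^2 + b13^2 + b23^2 = 1 (so R^-1 = ~R). Expanding the columns R e_j ~R gives tr M = 4a^2 - 1 and, from the antisymmetric part, M21 - M12 = -4a*b12, M13 - M31 = 4a*b13, M32 - M23 = -4a*b23.
Here tr M = 759/841, so a^2 = (1 + tr M)/4 = 400/841 and a = ±20/29. Taking a = 20/29: M21 - M12 = 0, M13 - M31 = 0, M32 - M23 = 1680/841, giving b12 = 0, b13 = 0, b23 = -21/29, i.e. R = 20/29 - 21/29*γ23.
Its γ23 coefficient is negative, so report the other preimage -R.
Answer: -20/29 + 21/29*γ23. Uniqueness: Spin(3) -> SO(3) maps R and -R to the same rotation of trace 759/841; fixing the sign of the γ23 coefficient removes the ambiguity.


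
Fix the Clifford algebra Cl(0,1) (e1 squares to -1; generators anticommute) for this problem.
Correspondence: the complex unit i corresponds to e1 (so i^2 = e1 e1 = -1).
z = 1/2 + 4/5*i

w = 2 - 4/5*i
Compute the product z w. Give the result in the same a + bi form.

In blades: z = 1/2 + 4/5*e1, w = 2 - 4/5*e1.
Distribute z over w term by term (generator squares from the signature, products reordered to ascending indices): (1/2)*w = 1 - 2/5*e1; (4/5*e1)*w = 16/25 + 8/5*e1.
Sum: 41/25 + 6/5*e1; translating back through the correspondence:
Answer: 41/25 + 6/5*i


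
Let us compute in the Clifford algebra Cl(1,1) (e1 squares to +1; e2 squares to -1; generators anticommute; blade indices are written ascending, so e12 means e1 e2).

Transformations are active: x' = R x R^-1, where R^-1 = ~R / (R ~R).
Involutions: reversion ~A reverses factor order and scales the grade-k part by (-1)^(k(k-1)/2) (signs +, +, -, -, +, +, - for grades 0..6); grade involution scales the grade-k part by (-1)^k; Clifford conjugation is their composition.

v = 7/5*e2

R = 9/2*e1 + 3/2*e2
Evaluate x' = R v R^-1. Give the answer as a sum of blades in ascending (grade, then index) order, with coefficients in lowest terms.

~R = 9/2*e1 + 3/2*e2, and R ~R = 18, so R^-1 = ~R / (18).
R v = -21/10 + 63/10*e12
Answer: -21/20*e1 - 7/4*e2


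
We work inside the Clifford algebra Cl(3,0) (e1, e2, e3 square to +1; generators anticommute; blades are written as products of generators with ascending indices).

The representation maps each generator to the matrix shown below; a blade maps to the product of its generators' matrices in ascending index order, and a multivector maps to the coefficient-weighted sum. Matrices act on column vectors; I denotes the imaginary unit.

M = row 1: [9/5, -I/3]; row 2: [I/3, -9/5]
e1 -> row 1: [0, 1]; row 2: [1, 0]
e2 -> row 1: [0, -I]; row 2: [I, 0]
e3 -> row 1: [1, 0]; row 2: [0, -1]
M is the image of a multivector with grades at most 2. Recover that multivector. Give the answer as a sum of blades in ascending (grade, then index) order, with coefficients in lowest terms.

Method: 1, rho(e1), rho(e2), rho(e3) form a trace-orthogonal basis of the 2x2 complex matrices (tr(X Y) = 2 if X = Y, else 0), so M = m0*1 + m1*rho(e1) + m2*rho(e2) + m3*rho(e3) with m0 = tr(M)/2 = 0, m1 = tr(M rho(e1))/2 = 0, m2 = tr(M rho(e2))/2 = 1/3, m3 = tr(M rho(e3))/2 = 9/5.
Multiplying table entries, the bivector images are rho(e1 e2) = I*rho(e3), rho(e1 e3) = -I*rho(e2), rho(e2 e3) = I*rho(e1); with real blade coefficients the real parts of m0..m3 are the coefficients of 1, e1, e2, e3 and the imaginary parts give the bivectors (e2 e3: Im m1, e1 e3: -Im m2, e1 e2: Im m3).
Answer: 1/3*e2 + 9/5*e3


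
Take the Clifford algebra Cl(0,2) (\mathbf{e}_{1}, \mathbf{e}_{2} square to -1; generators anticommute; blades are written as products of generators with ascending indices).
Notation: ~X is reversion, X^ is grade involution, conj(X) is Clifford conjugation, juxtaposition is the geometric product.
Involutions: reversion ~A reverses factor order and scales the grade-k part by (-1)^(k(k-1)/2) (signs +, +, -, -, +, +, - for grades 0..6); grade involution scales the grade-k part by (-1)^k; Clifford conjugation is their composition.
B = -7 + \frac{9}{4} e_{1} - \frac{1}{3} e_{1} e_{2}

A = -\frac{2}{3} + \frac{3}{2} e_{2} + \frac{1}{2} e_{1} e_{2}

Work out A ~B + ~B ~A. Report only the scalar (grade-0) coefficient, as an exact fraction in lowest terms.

first term: \frac{9}{2} - e_{1} - \frac{75}{8} e_{2} - \frac{511}{72} e_{1} e_{2}
second term: \frac{29}{6} - 2 e_{1} - \frac{75}{8} e_{2} + \frac{479}{72} e_{1} e_{2}
Answer: \frac{28}{3}


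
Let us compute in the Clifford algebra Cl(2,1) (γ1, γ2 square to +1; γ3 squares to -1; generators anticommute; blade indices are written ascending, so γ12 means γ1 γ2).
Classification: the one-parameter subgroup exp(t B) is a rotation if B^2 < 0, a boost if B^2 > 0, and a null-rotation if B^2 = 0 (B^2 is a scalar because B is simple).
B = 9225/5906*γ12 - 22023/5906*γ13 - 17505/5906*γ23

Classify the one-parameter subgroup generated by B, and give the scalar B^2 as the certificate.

B^2 term by term: the squares give (9225/5906)^2*(γ12)^2 + (-22023/5906)^2*(γ13)^2 + (-17505/5906)^2*(γ23)^2 = 85100625/34880836*(-1) + 485012529/34880836*(+1) + 306425025/34880836*(+1) = 81/4 (each basis 2-blade squares to minus the product of its generators' squares); cross terms between blades sharing an index anticommute and cancel. So B^2 = 81/4.
Answer: boost, certificate B^2 = 81/4. Note: conjugating B changes its blade decomposition but never the scalar B^2 = 81/4, whose sign settles the classification.


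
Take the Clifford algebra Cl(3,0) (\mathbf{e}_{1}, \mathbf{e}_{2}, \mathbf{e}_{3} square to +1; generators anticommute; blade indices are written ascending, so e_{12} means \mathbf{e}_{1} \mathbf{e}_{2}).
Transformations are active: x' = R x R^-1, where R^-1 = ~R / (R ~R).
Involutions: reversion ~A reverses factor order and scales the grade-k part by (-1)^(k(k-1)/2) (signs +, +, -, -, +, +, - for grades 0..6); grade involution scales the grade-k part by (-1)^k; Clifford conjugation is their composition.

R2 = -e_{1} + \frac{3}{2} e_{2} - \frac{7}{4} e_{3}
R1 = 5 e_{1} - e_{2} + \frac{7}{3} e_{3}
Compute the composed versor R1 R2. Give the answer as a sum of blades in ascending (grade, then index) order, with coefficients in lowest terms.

Distribute over the terms of R1 (each basis-blade product reordered to ascending indices, repeated generators contracted through their squares):
(5 e_{1}) R2 = -5 + \frac{15}{2} e_{12} - \frac{35}{4} e_{13}
(-e_{2}) R2 = -\frac{3}{2} - e_{12} + \frac{7}{4} e_{23}
(\frac{7}{3} e_{3}) R2 = -\frac{49}{12} + \frac{7}{3} e_{13} - \frac{7}{2} e_{23}
Summing the partial products and collecting blades:
Answer: -\frac{127}{12} + \frac{13}{2} e_{12} - \frac{77}{12} e_{13} - \frac{7}{4} e_{23}


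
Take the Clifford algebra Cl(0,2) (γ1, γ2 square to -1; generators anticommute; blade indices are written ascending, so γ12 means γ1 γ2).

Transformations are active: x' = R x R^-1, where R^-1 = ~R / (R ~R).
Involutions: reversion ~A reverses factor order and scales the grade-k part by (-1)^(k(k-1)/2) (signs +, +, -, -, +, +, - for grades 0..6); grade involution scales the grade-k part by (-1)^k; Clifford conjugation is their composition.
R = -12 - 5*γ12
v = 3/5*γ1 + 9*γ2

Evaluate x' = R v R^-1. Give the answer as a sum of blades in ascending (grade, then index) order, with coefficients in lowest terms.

~R = -12 + 5*γ12, and R ~R = 169, so R^-1 = ~R / (169).
R v = 189/5*γ1 - 111*γ2
Answer: -5043/845*γ1 + 1143/169*γ2


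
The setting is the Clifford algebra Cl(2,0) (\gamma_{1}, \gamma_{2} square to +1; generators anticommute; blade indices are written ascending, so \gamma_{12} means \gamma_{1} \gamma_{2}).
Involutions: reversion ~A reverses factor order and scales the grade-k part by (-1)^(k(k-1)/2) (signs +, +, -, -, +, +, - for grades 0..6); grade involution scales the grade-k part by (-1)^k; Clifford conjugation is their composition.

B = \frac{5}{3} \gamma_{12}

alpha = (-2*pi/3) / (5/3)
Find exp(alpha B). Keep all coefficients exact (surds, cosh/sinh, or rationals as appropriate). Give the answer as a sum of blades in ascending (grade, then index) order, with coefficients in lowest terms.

B^2 = (\frac{5}{3})^2*(\gamma_{12})^2 = \frac{25}{9}*(-1) = -\frac{25}{9} (a basis 2-blade squares to minus the product of its generators' squares).
B^2 = -\frac{25}{9} — B^2 < 0, so the exponential closes trigonometrically: l = \frac{5}{3}, alpha*l = - \frac{2 \pi}{3}, so exp(alpha B) = cos(- \frac{2 \pi}{3}) + (sin(- \frac{2 \pi}{3})/(\frac{5}{3}))*B = - \frac{1}{2} + (- \frac{3 \sqrt{3}}{10})*B.
Answer: - \frac{1}{2} - \frac{\sqrt{3}}{2} \gamma_{12}


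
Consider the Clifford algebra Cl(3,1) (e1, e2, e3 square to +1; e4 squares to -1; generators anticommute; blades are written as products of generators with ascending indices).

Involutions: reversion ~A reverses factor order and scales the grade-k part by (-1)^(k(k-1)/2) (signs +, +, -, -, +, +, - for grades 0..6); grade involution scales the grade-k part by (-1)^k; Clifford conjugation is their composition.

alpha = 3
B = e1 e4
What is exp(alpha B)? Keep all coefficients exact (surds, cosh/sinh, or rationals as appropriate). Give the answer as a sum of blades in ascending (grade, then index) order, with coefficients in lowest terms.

B^2 = (1)^2*(e1 e4)^2 = 1*(+1) = 1 (a basis 2-blade squares to minus the product of its generators' squares).
B^2 = 1 — the positive square puts this in the hyperbolic regime; l = 1, alpha*l = 3, so exp(alpha B) = cosh(3) + (sinh(3)/1)*B = cosh(3) + (sinh(3))*B.
Answer: cosh(3) + sinh(3)*e1 e4
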